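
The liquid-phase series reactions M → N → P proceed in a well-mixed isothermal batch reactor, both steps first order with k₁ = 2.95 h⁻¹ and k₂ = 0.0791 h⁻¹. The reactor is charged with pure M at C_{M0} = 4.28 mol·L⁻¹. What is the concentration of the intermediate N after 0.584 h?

Solving the coupled first-order balances gives C_N(t) = [k₁/(k₂−k₁)]·C_{M0}·(e^(−k₁t) − e^(−k₂t)).
e^(−k₁t) = e^(−2.95×0.584) = e^(−1.723) = 0.1786; e^(−k₂t) = e^(−0.04619) = 0.9549.
C_N = 2.95×4.28/(0.0791−2.95) × (0.1786−0.9549) = (-4.398)×(-0.7763) = 3.414 mol·L⁻¹.

3.41 mol·L⁻¹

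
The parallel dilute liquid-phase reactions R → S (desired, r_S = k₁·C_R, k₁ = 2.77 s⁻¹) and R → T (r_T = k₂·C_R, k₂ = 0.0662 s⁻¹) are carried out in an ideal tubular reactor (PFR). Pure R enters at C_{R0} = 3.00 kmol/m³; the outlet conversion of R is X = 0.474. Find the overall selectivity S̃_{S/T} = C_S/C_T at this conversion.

C_R = C_{R0}(1−X) = 1.578 kmol/m³.
Both paths are first order in R, so the instantaneous fraction to S is constant: dC_S/d(−C_R) = k₁/(k₁+k₂) = 0.9767.
C_S = 0.9767·(C_{R0}−C_R) = 0.9767×1.422 = 1.39 kmol/m³.
C_T = (C_{R0}−C_R)−C_S = 0.03319 kmol/m³; S̃_{S/T} = 1.389/0.03319 = 41.8.

41.8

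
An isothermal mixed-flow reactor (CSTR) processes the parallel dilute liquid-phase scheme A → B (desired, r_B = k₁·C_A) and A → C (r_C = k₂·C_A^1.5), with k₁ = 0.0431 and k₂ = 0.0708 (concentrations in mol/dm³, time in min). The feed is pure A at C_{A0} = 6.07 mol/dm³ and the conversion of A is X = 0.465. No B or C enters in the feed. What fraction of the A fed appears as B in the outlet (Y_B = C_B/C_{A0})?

Exit C_A = C_{A0}(1−X) = 6.07×0.535 = 3.247 mol/dm³.
In a CSTR the entire volume is at exit conditions, so r_B = 0.0431×3.247 = 0.1400 and r_C = 0.0708×3.247^1.5 = 0.4143.
Fraction of consumed A going to B: r_B/(r_B+r_C) = 0.2525.
C_B = 0.2525·C_{A0}·X = 0.2525×6.07×0.465 = 0.713 mol/dm³; Y_B = C_B/C_{A0} = 0.117.

0.117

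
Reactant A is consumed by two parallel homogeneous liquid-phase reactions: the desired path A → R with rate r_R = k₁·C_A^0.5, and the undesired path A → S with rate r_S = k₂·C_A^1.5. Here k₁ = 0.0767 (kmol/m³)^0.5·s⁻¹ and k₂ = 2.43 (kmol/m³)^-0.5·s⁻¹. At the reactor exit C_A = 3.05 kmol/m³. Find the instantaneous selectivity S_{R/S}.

S_{R/S} = r_R/r_S = (k₁·C_A^0.5)/(k₂·C_A^1.5) = (k₁/k₂)·C_A⁻¹.
= (0.0767×3.050^0.5) / (2.43×3.050^1.5) = 0.1340/12.94 = 0.0103.

0.0103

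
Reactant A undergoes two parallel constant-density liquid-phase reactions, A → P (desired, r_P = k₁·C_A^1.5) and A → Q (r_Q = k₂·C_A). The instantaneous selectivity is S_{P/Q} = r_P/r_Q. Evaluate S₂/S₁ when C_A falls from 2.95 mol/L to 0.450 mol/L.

0.391

S_{P/Q} = (k₁/k₂)·C_A^0.5, so S₂/S₁ = (C_{A,2}/C_{A,1})^0.5.
= (0.450/2.95)^0.5 = (0.1525)^0.5 = 0.391.
Selectivity toward P falls as C_A falls — high-concentration operation is favoured.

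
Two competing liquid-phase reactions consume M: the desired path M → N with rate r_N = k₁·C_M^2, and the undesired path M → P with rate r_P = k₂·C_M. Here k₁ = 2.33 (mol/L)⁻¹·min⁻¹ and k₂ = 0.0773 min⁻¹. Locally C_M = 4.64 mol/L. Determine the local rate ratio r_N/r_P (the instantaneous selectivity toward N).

S_{N/P} = r_N/r_P = (k₁·C_M^2)/(k₂·C_M) = (k₁/k₂)·C_M.
= (2.33×4.640^2) / (0.0773×4.640) = 50.16/0.3587 = 140.
Since the desired path is higher order in M, keeping C_M high (PFR or concentrated feed) favours N.

140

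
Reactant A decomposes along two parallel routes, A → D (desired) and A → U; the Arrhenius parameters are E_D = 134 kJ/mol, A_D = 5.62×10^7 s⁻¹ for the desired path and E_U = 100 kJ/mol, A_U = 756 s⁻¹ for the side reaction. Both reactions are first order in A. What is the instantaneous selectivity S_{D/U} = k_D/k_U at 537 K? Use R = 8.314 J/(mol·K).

k_D/k_U = (A_D/A_U)·exp[−(E_D−E_U)/(RT)] = (A_D/A_U)·exp[(E_U−E_D)/(RT)].
(E_U−E_D)/(RT) = (100−134)×10³/(8.314×537) = -34000/4465 = -7.615.
k_D/k_U = (5.62×10^7/756)·exp(-7.615) = 74339 × 4.928×10^-4 = 36.6.
Since E_D > E_U, raising the temperature improves selectivity toward D.

36.6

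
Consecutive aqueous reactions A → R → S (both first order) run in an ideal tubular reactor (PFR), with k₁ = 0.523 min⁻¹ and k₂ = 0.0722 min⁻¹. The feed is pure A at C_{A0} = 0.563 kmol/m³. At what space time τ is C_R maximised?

For first-order series the maximum of C_R occurs at τ_opt = ln(k₂/k₁)/(k₂−k₁).
= ln(0.0722/0.523)/(0.0722−0.523) = ln(0.1380)/-0.4508 = -1.980/-0.4508 = 4.39 min.

4.39 min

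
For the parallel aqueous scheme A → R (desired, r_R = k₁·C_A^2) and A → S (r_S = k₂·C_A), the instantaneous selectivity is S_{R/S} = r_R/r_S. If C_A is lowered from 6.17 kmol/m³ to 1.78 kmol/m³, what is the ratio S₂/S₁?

0.288

S_{R/S} = (k₁/k₂)·C_A, so S₂/S₁ = (C_{A,2}/C_{A,1}).
= 1.78/6.17 = 0.288.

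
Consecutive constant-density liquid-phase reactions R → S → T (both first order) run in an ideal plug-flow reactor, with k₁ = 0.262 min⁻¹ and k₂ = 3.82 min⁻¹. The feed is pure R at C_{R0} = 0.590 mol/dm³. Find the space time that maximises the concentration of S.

The intermediate peaks when r₁ = r₂, i.e. k₁e^(−k₁τ) = k₂e^(−k₂τ), giving τ_opt = ln(k₂/k₁)/(k₂−k₁).
= ln(3.82/0.262)/(3.82−0.262) = ln(14.58)/3.558 = 2.680/3.558 = 0.753 min.

0.753 min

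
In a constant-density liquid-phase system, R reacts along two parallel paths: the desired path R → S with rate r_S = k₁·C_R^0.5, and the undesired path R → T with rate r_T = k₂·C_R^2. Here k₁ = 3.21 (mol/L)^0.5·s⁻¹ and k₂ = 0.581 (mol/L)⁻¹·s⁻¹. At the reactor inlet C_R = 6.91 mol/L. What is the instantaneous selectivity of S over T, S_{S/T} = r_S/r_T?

0.304

S_{S/T} = r_S/r_T = (k₁·C_R^0.5)/(k₂·C_R^2) = (k₁/k₂)·C_R^-1.5.
= (3.21×6.910^0.5) / (0.581×6.910^2) = 8.438/27.74 = 0.304.
The undesired path is higher order in R, so low C_R (CSTR or dilute feed) favours S.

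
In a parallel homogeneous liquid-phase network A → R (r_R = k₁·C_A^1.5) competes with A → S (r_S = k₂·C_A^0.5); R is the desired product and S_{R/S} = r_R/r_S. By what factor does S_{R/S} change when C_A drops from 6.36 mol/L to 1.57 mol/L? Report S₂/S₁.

0.247

S_{R/S} = (k₁/k₂)·C_A, so S₂/S₁ = (C_{A,2}/C_{A,1}).
= 1.57/6.36 = 0.247.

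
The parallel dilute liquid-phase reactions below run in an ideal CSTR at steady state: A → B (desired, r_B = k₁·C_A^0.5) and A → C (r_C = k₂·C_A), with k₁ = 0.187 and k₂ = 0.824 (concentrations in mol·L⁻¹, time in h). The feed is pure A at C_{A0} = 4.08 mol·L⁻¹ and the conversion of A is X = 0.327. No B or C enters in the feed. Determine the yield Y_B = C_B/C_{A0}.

Exit C_A = C_{A0}(1−X) = 4.08×0.673 = 2.746 mol·L⁻¹.
A CSTR operates uniformly at the exit composition, giving r_B = 0.3099 and r_C = 2.263 (each k·C_A^n at C_A = 2.746).
Fraction of consumed A going to B: r_B/(r_B+r_C) = 0.1205.
C_B = 0.1205·C_{A0}·X = 0.1205×4.08×0.327 = 0.161 mol·L⁻¹; Y_B = C_B/C_{A0} = 0.0394.

0.0394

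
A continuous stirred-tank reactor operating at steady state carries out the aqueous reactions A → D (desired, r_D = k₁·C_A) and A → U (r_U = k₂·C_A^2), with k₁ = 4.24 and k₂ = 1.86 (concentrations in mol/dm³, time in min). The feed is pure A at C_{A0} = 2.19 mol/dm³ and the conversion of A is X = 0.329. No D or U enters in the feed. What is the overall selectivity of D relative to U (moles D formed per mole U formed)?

1.55

Exit C_A = C_{A0}(1−X) = 2.19×0.671 = 1.469 mol/dm³.
A CSTR operates uniformly at the exit composition, giving r_D = 6.231 and r_U = 4.016 (each k·C_A^n at C_A = 1.469).
Overall selectivity = C_D/C_U = r_Dτ/(r_Uτ) = r_D/r_U = 1.55.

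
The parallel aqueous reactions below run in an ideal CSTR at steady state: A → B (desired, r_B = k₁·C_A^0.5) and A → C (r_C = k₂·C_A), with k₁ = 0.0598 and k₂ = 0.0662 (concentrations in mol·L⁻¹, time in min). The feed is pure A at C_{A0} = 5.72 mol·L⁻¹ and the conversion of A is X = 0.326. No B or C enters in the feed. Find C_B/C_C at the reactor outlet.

0.460

Exit C_A = C_{A0}(1−X) = 5.72×0.674 = 3.855 mol·L⁻¹.
Rates in a CSTR are evaluated at the outlet concentration: r_B = 0.0598×3.855^0.5 = 0.1174, r_C = 0.0662×3.855 = 0.2552.
Overall selectivity = C_B/C_C = r_Bτ/(r_Cτ) = r_B/r_C = 0.460.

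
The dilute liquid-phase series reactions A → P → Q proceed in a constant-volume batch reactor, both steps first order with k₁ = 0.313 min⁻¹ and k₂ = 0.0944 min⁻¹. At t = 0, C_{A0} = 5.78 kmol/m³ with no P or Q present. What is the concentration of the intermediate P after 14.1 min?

The intermediate concentration in a first-order A→B→C sequence is C_P = k₁C_{A0}(e^(−k₁t) − e^(−k₂t))/(k₂−k₁).
e^(−k₁t) = e^(−0.313×14.1) = e^(−4.413) = 0.01212; e^(−k₂t) = e^(−1.331) = 0.2642.
C_P = 0.313×5.78/(0.0944−0.313) × (0.01212−0.2642) = (-8.276)×(-0.2521) = 2.086 kmol/m³.

2.09 kmol/m³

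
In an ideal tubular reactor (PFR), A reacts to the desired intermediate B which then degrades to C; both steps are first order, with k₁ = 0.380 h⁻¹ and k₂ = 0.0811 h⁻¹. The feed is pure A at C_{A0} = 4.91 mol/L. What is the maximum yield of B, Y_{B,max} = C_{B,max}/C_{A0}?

0.658

Evaluating C_B at τ_opt = ln(k₂/k₁)/(k₂−k₁) gives C_{B,max}/C_{A0} = (k₁/k₂)^[k₂/(k₂−k₁)].
= (0.380/0.0811)^(0.0811/(0.0811−0.380)) = (4.686)^(-0.2713) = 0.6577.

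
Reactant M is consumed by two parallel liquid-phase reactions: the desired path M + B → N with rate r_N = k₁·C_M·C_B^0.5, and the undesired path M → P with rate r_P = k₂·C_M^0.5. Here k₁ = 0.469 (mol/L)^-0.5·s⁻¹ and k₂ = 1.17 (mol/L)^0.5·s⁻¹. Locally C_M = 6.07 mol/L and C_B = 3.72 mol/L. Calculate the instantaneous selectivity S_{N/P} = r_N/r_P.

1.90

S_{N/P} = r_N/r_P = (k₁·C_M·C_B^0.5)/(k₂·C_M^0.5) = (k₁/k₂)·C_M^0.5·C_B^0.5.
= (0.469×6.070×3.720^0.5) / (1.17×6.070^0.5) = 5.491/2.883 = 1.90.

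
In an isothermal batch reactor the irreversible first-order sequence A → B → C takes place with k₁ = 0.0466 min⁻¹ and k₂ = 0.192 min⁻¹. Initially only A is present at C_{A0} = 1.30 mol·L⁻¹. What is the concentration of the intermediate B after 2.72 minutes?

0.120 mol·L⁻¹

The intermediate concentration in a first-order A→B→C sequence is C_B = k₁C_{A0}(e^(−k₁t) − e^(−k₂t))/(k₂−k₁).
e^(−k₁t) = e^(−0.0466×2.72) = e^(−0.1268) = 0.8810; e^(−k₂t) = e^(−0.5222) = 0.5932.
C_B = 0.0466×1.30/(0.192−0.0466) × (0.8810−0.5932) = 0.4166×0.2878 = 0.1199 mol·L⁻¹.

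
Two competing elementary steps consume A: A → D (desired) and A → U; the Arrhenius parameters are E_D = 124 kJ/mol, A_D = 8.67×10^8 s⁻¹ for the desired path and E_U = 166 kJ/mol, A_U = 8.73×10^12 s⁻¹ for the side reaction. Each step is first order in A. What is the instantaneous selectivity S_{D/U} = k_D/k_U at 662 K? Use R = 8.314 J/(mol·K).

Since both paths have the same order in A, the concentration cancels and S_{D/U} = k_D/k_U = (A_D/A_U)·exp[(E_U−E_D)/(RT)].
(E_U−E_D)/(RT) = (166−124)×10³/(8.314×662) = 42000/5504 = 7.631.
k_D/k_U = (8.67×10^8/8.73×10^12)·exp(7.631) = 9.931×10^-5 × 2061 = 0.205.

0.205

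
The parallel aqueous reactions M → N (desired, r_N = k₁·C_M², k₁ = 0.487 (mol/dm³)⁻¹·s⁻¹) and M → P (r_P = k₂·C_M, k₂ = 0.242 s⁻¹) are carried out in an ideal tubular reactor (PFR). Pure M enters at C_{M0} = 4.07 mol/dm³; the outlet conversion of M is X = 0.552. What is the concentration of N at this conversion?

C_M = C_{M0}(1−X) = 1.823 mol/dm³.
Along a PFR/batch, dC_P/dC_M = −r_P/(r_N+r_P) = −k₂/(k₂+k₁·C_M).
Integrating from C_{M0} to C_M: C_P = (0.242/0.487)·ln[(0.242+0.487·4.07)/(0.242+0.487·1.82)] = 0.4969·ln(2.224/1.130) = 0.3365 mol/dm³.
Then C_N = (C_{M0}−C_M) − C_P = 2.247 − 0.3365 = 1.910 mol/dm³.

1.91 mol/dm³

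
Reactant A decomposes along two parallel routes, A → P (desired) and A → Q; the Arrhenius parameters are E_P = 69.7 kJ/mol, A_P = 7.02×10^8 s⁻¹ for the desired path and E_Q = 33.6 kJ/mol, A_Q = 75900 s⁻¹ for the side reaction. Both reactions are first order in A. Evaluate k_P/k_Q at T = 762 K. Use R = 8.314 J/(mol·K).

With equal orders, S_{P/Q} = k_P/k_Q = (A_P/A_Q)·exp[(E_Q−E_P)/(RT)].
(E_Q−E_P)/(RT) = (33.6−69.7)×10³/(8.314×762) = -36100/6335 = -5.698.
k_P/k_Q = (7.02×10^8/75900)·exp(-5.698) = 9249 × 0.003352 = 31.0.
Since E_P > E_Q, raising the temperature improves selectivity toward P.

31.0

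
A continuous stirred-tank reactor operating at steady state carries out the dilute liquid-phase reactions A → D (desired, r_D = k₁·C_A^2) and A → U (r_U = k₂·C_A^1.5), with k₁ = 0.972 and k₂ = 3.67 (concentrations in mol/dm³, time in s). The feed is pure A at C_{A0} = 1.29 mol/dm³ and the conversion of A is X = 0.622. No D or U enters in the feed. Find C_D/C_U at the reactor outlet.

0.185

Exit C_A = C_{A0}(1−X) = 1.29×0.378 = 0.4876 mol/dm³.
Rates in a CSTR are evaluated at the outlet concentration: r_D = 0.972×0.4876^2 = 0.2311, r_U = 3.67×0.4876^1.5 = 1.250.
Overall selectivity = C_D/C_U = r_Dτ/(r_Uτ) = r_D/r_U = 0.185.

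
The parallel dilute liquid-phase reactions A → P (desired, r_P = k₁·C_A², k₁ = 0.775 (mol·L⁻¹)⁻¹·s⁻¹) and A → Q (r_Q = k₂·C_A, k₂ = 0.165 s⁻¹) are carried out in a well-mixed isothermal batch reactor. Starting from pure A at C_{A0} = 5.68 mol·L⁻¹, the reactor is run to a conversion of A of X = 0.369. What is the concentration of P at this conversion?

2.00 mol·L⁻¹

C_A = C_{A0}(1−X) = 3.584 mol·L⁻¹.
Along a PFR/batch, dC_Q/dC_A = −r_Q/(r_P+r_Q) = −k₂/(k₂+k₁·C_A).
Integrating from C_{A0} to C_A: C_Q = (0.165/0.775)·ln[(0.165+0.775·5.68)/(0.165+0.775·3.58)] = 0.2129·ln(4.567/2.943) = 0.09358 mol·L⁻¹.
Then C_P = (C_{A0}−C_A) − C_Q = 2.096 − 0.09358 = 2.002 mol·L⁻¹.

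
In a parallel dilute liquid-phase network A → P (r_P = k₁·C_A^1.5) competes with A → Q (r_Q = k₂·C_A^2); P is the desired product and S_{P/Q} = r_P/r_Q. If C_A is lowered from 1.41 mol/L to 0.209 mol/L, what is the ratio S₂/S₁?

S_{P/Q} = (k₁/k₂)·C_A^-0.5, so S₂/S₁ = (C_{A,2}/C_{A,1})^-0.5.
= (0.209/1.41)^(-0.5) = (0.1482)^(-0.5) = 2.60.
Selectivity toward P rises as C_A falls — low-concentration operation is favoured.

2.60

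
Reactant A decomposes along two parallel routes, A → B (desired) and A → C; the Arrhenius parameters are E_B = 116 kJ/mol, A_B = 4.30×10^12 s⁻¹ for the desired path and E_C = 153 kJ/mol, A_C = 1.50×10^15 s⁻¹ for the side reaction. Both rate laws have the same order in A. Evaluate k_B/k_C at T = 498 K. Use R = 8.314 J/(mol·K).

k_B/k_C = (A_B/A_C)·exp[−(E_B−E_C)/(RT)] = (A_B/A_C)·exp[(E_C−E_B)/(RT)].
(E_C−E_B)/(RT) = (153−116)×10³/(8.314×498) = 37000/4140 = 8.936.
k_B/k_C = (4.30×10^12/1.50×10^15)·exp(8.936) = 0.002867 × 7604 = 21.8.
Since E_B < E_C, lowering the temperature improves selectivity toward B.

21.8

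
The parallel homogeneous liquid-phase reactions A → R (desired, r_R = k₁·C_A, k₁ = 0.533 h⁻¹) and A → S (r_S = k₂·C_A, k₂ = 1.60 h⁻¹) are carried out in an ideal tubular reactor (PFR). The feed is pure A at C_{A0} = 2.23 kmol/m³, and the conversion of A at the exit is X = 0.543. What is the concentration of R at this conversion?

0.303 kmol/m³

C_A = C_{A0}(1−X) = 1.019 kmol/m³.
Both paths are first order in A, so the instantaneous fraction to R is constant: dC_R/d(−C_A) = k₁/(k₁+k₂) = 0.2499.
C_R = 0.2499·(C_{A0}−C_A) = 0.2499×1.211 = 0.303 kmol/m³.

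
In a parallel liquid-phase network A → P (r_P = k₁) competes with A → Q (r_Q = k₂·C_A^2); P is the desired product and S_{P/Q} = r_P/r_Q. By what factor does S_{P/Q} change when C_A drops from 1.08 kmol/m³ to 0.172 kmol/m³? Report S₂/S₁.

S_{P/Q} = (k₁/k₂)·C_A^-2, so S₂/S₁ = (C_{A,2}/C_{A,1})^-2.
= (0.172/1.08)^(-2) = (0.1593)^(-2) = 39.4.

39.4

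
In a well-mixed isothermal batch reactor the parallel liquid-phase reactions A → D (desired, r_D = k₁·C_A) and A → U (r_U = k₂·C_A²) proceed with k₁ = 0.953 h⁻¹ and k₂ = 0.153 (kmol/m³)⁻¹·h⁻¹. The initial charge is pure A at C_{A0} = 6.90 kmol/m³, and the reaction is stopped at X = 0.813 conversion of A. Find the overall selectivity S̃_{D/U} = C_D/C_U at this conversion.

1.62

C_A = C_{A0}(1−X) = 1.290 kmol/m³.
Along a PFR/batch, dC_D/dC_A = −r_D/(r_D+r_U) = −k₁/(k₁+k₂·C_A).
Integrating from C_{A0} to C_A: C_D = (0.953/0.153)·ln[(0.953+0.153·6.90)/(0.953+0.153·1.29)] = 6.229·ln(2.009/1.150) = 3.472 kmol/m³.
C_U = (C_{A0}−C_A)−C_D = 2.138 kmol/m³; S̃_{D/U} = 3.472/2.138 = 1.62.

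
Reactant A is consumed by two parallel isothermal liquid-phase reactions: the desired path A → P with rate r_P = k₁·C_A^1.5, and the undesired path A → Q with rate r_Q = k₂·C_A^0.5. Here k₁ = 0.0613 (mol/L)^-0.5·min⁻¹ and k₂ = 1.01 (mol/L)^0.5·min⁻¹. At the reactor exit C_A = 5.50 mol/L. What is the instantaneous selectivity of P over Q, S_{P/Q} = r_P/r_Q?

0.334

S_{P/Q} = r_P/r_Q = (k₁·C_A^1.5)/(k₂·C_A^0.5) = (k₁/k₂)·C_A.
= (0.0613×5.500^1.5) / (1.01×5.500^0.5) = 0.7907/2.369 = 0.334.
Since the desired path is higher order in A, keeping C_A high (PFR or concentrated feed) favours P.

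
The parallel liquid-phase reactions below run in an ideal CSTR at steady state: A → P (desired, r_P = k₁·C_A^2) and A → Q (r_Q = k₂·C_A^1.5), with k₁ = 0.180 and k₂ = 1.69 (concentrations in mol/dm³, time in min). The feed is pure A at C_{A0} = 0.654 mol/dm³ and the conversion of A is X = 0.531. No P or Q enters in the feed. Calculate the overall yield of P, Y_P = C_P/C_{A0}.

0.0296

Exit C_A = C_{A0}(1−X) = 0.654×0.469 = 0.3067 mol/dm³.
In a CSTR the entire volume is at exit conditions, so r_P = 0.180×0.3067^2 = 0.01693 and r_Q = 1.69×0.3067^1.5 = 0.2871.
Fraction of consumed A going to P: r_P/(r_P+r_Q) = 0.05570.
C_P = 0.05570·C_{A0}·X = 0.05570×0.654×0.531 = 0.0193 mol/dm³; Y_P = C_P/C_{A0} = 0.0296.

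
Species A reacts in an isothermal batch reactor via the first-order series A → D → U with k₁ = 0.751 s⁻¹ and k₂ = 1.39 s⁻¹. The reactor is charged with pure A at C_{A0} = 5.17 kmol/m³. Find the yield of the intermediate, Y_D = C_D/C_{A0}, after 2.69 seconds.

0.128

Solving the coupled first-order balances gives C_D(t) = [k₁/(k₂−k₁)]·C_{A0}·(e^(−k₁t) − e^(−k₂t)).
e^(−k₁t) = e^(−0.751×2.69) = e^(−2.020) = 0.1326; e^(−k₂t) = e^(−3.739) = 0.02378.
C_D = 0.751×5.17/(1.39−0.751) × (0.1326−0.02378) = 6.076×0.1089 = 0.6614 kmol/m³.
Y_D = C_D/C_{A0} = 0.6614/5.17 = 0.128.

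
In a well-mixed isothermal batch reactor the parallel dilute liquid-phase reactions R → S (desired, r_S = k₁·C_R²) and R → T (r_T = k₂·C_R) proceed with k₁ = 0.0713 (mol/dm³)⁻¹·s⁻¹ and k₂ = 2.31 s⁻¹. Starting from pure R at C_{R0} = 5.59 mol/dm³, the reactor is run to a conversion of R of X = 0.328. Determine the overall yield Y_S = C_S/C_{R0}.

0.0413

C_R = C_{R0}(1−X) = 3.756 mol/dm³.
Along a PFR/batch, dC_T/dC_R = −r_T/(r_S+r_T) = −k₂/(k₂+k₁·C_R).
Integrating from C_{R0} to C_R: C_T = (2.31/0.0713)·ln[(2.31+0.0713·5.59)/(2.31+0.0713·3.76)] = 32.40·ln(2.709/2.578) = 1.603 mol/dm³.
Then C_S = (C_{R0}−C_R) − C_T = 1.834 − 1.603 = 0.2308 mol/dm³.
Y_S = C_S/C_{R0} = 0.2308/5.59 = 0.0413.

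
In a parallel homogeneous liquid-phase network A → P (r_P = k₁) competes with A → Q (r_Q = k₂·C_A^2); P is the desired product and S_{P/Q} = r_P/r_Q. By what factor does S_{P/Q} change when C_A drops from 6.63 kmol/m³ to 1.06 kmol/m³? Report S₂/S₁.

S_{P/Q} = (k₁/k₂)·C_A^-2, so S₂/S₁ = (C_{A,2}/C_{A,1})^-2.
= (1.06/6.63)^(-2) = (0.1599)^(-2) = 39.1.

39.1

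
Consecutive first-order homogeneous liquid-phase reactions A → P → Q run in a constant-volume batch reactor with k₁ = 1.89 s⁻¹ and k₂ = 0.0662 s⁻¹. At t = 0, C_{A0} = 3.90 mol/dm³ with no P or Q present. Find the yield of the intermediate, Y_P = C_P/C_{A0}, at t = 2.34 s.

Solving the coupled first-order balances gives C_P(t) = [k₁/(k₂−k₁)]·C_{A0}·(e^(−k₁t) − e^(−k₂t)).
e^(−k₁t) = e^(−1.89×2.34) = e^(−4.423) = 0.01200; e^(−k₂t) = e^(−0.1549) = 0.8565.
C_P = 1.89×3.90/(0.0662−1.89) × (0.01200−0.8565) = (-4.042)×(-0.8445) = 3.413 mol/dm³.
Y_P = C_P/C_{A0} = 3.413/3.90 = 0.875.

0.875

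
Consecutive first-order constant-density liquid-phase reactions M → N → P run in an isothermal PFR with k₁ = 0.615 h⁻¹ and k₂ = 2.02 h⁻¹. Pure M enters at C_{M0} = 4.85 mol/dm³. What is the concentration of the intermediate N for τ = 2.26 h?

Solving the coupled first-order balances gives C_N(τ) = [k₁/(k₂−k₁)]·C_{M0}·(e^(−k₁τ) − e^(−k₂τ)).
e^(−k₁τ) = e^(−0.615×2.26) = e^(−1.390) = 0.2491; e^(−k₂τ) = e^(−4.565) = 0.01041.
C_N = 0.615×4.85/(2.02−0.615) × (0.2491−0.01041) = 2.123×0.2387 = 0.5067 mol/dm³.

0.507 mol/dm³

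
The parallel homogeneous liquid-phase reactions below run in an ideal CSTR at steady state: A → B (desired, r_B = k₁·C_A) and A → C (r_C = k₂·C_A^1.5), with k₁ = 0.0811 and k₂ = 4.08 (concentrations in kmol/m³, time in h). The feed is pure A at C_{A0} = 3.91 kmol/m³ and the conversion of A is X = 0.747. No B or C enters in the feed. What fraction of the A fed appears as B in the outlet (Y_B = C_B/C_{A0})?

Exit C_A = C_{A0}(1−X) = 3.91×0.253 = 0.9892 kmol/m³.
Rates in a CSTR are evaluated at the outlet concentration: r_B = 0.0811×0.9892 = 0.08023, r_C = 4.08×0.9892^1.5 = 4.014.
Fraction of consumed A going to B: r_B/(r_B+r_C) = 0.01959.
C_B = 0.01959·C_{A0}·X = 0.01959×3.91×0.747 = 0.0572 kmol/m³; Y_B = C_B/C_{A0} = 0.0146.

0.0146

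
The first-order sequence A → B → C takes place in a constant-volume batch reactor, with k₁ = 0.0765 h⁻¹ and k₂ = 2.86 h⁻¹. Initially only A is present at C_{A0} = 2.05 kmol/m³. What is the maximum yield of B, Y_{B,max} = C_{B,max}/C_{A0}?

0.0242

For a first-order series the maximum intermediate yield is C_{B,max}/C_{A0} = (k₁/k₂)^[k₂/(k₂−k₁)].
= (0.0765/2.86)^(2.86/(2.86−0.0765)) = (0.02675)^(1.027) = 0.02421.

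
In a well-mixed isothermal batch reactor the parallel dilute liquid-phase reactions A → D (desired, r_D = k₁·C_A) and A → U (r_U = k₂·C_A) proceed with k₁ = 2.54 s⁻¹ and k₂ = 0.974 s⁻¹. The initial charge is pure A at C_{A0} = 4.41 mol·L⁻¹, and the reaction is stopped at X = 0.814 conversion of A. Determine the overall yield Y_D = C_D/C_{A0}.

C_A = C_{A0}(1−X) = 0.8203 mol·L⁻¹.
Both paths are first order in A, so the instantaneous fraction to D is constant: dC_D/d(−C_A) = k₁/(k₁+k₂) = 0.7228.
C_D = 0.7228·(C_{A0}−C_A) = 0.7228×3.590 = 2.59 mol·L⁻¹.
Y_D = C_D/C_{A0} = 2.595/4.41 = 0.588.

0.588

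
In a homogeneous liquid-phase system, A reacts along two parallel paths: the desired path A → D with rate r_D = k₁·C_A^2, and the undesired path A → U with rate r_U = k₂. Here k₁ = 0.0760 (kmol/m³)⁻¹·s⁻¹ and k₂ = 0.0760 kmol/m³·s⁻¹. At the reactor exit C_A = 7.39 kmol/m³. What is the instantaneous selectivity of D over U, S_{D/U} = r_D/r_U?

S_{D/U} = r_D/r_U = (k₁·C_A^2)/(k₂) = (k₁/k₂)·C_A^2.
= (0.0760×7.390^2) / (0.0760) = 4.151/0.07600 = 54.6.
Since the desired path is higher order in A, keeping C_A high (PFR or concentrated feed) favours D.

54.6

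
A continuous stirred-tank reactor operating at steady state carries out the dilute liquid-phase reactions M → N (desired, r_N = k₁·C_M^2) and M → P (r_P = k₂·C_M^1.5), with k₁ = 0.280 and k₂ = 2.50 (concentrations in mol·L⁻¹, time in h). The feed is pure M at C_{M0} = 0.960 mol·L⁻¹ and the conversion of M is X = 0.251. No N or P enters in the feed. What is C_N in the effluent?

0.0209 mol·L⁻¹

Exit C_M = C_{M0}(1−X) = 0.960×0.749 = 0.7190 mol·L⁻¹.
A CSTR operates uniformly at the exit composition, giving r_N = 0.1448 and r_P = 1.524 (each k·C_M^n at C_M = 0.7190).
Fraction of consumed M going to N: r_N/(r_N+r_P) = 0.08673.
C_N = 0.08673·C_{M0}·X = 0.08673×0.960×0.251 = 0.0209 mol·L⁻¹.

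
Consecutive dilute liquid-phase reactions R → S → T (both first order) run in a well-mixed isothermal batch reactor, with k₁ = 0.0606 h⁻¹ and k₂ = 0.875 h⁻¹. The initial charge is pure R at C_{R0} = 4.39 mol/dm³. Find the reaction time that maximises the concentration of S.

3.28 h

For first-order series the maximum of C_S occurs at t_opt = ln(k₂/k₁)/(k₂−k₁).
= ln(0.875/0.0606)/(0.875−0.0606) = ln(14.44)/0.8144 = 2.670/0.8144 = 3.28 h.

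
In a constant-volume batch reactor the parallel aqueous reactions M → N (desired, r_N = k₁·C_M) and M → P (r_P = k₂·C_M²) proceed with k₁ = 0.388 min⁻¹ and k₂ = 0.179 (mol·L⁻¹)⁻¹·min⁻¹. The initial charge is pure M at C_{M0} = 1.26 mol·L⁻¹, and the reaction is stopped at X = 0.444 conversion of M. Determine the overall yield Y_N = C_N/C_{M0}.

C_M = C_{M0}(1−X) = 0.7006 mol·L⁻¹.
Along a PFR/batch, dC_N/dC_M = −r_N/(r_N+r_P) = −k₁/(k₁+k₂·C_M).
Integrating from C_{M0} to C_M: C_N = (0.388/0.179)·ln[(0.388+0.179·1.26)/(0.388+0.179·0.701)] = 2.168·ln(0.6135/0.5134) = 0.3862 mol·L⁻¹.
Y_N = C_N/C_{M0} = 0.3862/1.26 = 0.307.

0.307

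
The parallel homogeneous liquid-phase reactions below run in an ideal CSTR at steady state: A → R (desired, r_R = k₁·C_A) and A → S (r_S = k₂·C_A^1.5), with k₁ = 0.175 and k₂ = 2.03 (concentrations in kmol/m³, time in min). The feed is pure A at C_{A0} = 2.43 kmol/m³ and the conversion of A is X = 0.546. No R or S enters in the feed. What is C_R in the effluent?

Exit C_A = C_{A0}(1−X) = 2.43×0.454 = 1.103 kmol/m³.
A CSTR operates uniformly at the exit composition, giving r_R = 0.1931 and r_S = 2.352 (each k·C_A^n at C_A = 1.103).
Fraction of consumed A going to R: r_R/(r_R+r_S) = 0.07585.
C_R = 0.07585·C_{A0}·X = 0.07585×2.43×0.546 = 0.101 kmol/m³.

0.101 kmol/m³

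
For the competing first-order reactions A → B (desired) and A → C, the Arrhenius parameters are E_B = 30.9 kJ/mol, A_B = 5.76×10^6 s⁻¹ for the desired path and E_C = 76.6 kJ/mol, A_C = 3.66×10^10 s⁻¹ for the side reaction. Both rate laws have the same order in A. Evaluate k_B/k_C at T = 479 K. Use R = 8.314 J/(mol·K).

With equal orders, S_{B/C} = k_B/k_C = (A_B/A_C)·exp[(E_C−E_B)/(RT)].
(E_C−E_B)/(RT) = (76.6−30.9)×10³/(8.314×479) = 45700/3982 = 11.48.
k_B/k_C = (5.76×10^6/3.66×10^10)·exp(11.48) = 1.574×10^-4 × 96324 = 15.2.

15.2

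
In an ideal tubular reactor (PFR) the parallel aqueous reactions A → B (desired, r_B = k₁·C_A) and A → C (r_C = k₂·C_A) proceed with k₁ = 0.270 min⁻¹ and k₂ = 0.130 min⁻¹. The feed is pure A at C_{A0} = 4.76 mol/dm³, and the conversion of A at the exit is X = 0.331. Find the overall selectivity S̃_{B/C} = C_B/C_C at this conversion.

2.08

C_A = C_{A0}(1−X) = 3.184 mol/dm³.
Both paths are first order in A, so the instantaneous fraction to B is constant: dC_B/d(−C_A) = k₁/(k₁+k₂) = 0.6750.
C_B = 0.6750·(C_{A0}−C_A) = 0.6750×1.576 = 1.06 mol/dm³.
C_C = (C_{A0}−C_A)−C_B = 0.5121 mol/dm³; S̃_{B/C} = 1.064/0.5121 = 2.08.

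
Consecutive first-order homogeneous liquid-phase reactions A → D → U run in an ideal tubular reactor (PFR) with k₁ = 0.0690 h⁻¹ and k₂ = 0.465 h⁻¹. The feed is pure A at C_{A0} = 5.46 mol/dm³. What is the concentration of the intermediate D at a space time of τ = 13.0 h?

0.386 mol/dm³

For first-order series with pure A initially, C_D(τ) = k₁C_{A0}/(k₂−k₁)·(e^(−k₁τ) − e^(−k₂τ)).
e^(−k₁τ) = e^(−0.0690×13.0) = e^(−0.8970) = 0.4078; e^(−k₂τ) = e^(−6.045) = 0.002370.
C_D = 0.0690×5.46/(0.465−0.0690) × (0.4078−0.002370) = 0.9514×0.4054 = 0.3857 mol/dm³.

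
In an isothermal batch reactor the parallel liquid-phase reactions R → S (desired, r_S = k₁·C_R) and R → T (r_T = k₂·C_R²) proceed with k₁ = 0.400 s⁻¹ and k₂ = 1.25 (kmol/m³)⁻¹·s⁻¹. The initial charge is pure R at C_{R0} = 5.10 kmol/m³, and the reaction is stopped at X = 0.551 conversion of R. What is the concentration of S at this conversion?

0.234 kmol/m³

C_R = C_{R0}(1−X) = 2.290 kmol/m³.
Along a PFR/batch, dC_S/dC_R = −r_S/(r_S+r_T) = −k₁/(k₁+k₂·C_R).
Integrating from C_{R0} to C_R: C_S = (0.400/1.25)·ln[(0.400+1.25·5.10)/(0.400+1.25·2.29)] = 0.3200·ln(6.775/3.262) = 0.2339 kmol/m³.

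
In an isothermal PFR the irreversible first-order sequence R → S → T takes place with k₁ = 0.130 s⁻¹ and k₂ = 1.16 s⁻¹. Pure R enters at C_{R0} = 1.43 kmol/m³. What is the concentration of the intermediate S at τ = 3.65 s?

0.110 kmol/m³

Solving the coupled first-order balances gives C_S(τ) = [k₁/(k₂−k₁)]·C_{R0}·(e^(−k₁τ) − e^(−k₂τ)).
e^(−k₁τ) = e^(−0.130×3.65) = e^(−0.4745) = 0.6222; e^(−k₂τ) = e^(−4.234) = 0.01449.
C_S = 0.130×1.43/(1.16−0.130) × (0.6222−0.01449) = 0.1805×0.6077 = 0.1097 kmol/m³.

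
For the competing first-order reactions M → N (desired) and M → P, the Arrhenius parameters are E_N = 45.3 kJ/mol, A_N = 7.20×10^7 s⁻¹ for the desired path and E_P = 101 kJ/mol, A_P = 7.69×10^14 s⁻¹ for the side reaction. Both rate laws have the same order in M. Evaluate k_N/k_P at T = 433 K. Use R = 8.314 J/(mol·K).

Since both paths have the same order in M, the concentration cancels and S_{N/P} = k_N/k_P = (A_N/A_P)·exp[(E_P−E_N)/(RT)].
(E_P−E_N)/(RT) = (101−45.3)×10³/(8.314×433) = 55700/3600 = 15.47.
k_N/k_P = (7.20×10^7/7.69×10^14)·exp(15.47) = 9.363×10^-8 × 5.243×10^6 = 0.491.
Since E_N < E_P, lowering the temperature improves selectivity toward N.

0.491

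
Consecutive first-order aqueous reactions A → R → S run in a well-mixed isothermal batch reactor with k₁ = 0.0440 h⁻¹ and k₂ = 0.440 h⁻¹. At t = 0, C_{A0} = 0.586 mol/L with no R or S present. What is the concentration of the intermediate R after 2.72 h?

0.0381 mol/L

For first-order series with pure A initially, C_R(t) = k₁C_{A0}/(k₂−k₁)·(e^(−k₁t) − e^(−k₂t)).
e^(−k₁t) = e^(−0.0440×2.72) = e^(−0.1197) = 0.8872; e^(−k₂t) = e^(−1.197) = 0.3022.
C_R = 0.0440×0.586/(0.440−0.0440) × (0.8872−0.3022) = 0.06511×0.5850 = 0.03809 mol/L.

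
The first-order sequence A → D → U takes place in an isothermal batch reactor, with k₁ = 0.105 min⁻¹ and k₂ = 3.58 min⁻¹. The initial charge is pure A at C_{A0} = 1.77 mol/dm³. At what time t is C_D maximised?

1.02 min

For first-order series the maximum of C_D occurs at t_opt = ln(k₂/k₁)/(k₂−k₁).
= ln(3.58/0.105)/(3.58−0.105) = ln(34.10)/3.475 = 3.529/3.475 = 1.02 min.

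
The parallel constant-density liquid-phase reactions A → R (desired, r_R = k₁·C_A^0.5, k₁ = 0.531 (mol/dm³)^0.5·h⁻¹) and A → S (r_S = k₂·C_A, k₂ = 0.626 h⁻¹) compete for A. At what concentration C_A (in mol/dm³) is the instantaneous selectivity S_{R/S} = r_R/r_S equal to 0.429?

S_{R/S} = (k₁/k₂)·C_A^-0.5 ⇒ C_A = (S·k₂/k₁)^(-2).
= (0.429×0.626/0.531)^(-2) = (0.5058)^(-2) = 3.91 mol/dm³.

3.91 mol/dm³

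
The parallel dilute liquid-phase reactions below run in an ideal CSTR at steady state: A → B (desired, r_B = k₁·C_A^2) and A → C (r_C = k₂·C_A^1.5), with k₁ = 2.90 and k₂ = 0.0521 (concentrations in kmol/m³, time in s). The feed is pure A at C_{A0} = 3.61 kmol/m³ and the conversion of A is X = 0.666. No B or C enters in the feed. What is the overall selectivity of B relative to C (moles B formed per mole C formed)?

61.1

Exit C_A = C_{A0}(1−X) = 3.61×0.334 = 1.206 kmol/m³.
Rates in a CSTR are evaluated at the outlet concentration: r_B = 2.90×1.206^2 = 4.216, r_C = 0.0521×1.206^1.5 = 0.06898.
Overall selectivity = C_B/C_C = r_Bτ/(r_Cτ) = r_B/r_C = 61.1.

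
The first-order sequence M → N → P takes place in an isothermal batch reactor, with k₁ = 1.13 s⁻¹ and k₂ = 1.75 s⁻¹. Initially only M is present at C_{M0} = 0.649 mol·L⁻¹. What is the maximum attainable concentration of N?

0.189 mol·L⁻¹

Evaluating C_N at t_opt = ln(k₂/k₁)/(k₂−k₁) gives C_{N,max}/C_{M0} = (k₁/k₂)^[k₂/(k₂−k₁)].
= (1.13/1.75)^(1.75/(1.75−1.13)) = (0.6457)^(2.823) = 0.2910.
C_{N,max} = 0.2910×0.649 = 0.189 mol·L⁻¹.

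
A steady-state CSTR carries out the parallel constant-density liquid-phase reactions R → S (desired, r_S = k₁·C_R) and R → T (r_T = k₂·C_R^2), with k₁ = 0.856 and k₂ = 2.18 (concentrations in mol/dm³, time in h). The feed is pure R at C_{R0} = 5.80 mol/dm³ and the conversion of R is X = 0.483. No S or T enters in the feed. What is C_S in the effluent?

0.324 mol/dm³

Exit C_R = C_{R0}(1−X) = 5.80×0.517 = 2.999 mol/dm³.
Rates in a CSTR are evaluated at the outlet concentration: r_S = 0.856×2.999 = 2.567, r_T = 2.18×2.999^2 = 19.60.
Fraction of consumed R going to S: r_S/(r_S+r_T) = 0.1158.
C_S = 0.1158·C_{R0}·X = 0.1158×5.80×0.483 = 0.324 mol/dm³.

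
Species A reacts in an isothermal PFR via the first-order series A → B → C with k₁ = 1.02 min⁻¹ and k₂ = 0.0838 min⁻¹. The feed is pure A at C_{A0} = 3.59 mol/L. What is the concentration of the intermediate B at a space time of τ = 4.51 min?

2.64 mol/L

Solving the coupled first-order balances gives C_B(τ) = [k₁/(k₂−k₁)]·C_{A0}·(e^(−k₁τ) − e^(−k₂τ)).
e^(−k₁τ) = e^(−1.02×4.51) = e^(−4.600) = 0.01005; e^(−k₂τ) = e^(−0.3779) = 0.6853.
C_B = 1.02×3.59/(0.0838−1.02) × (0.01005−0.6853) = (-3.911)×(-0.6752) = 2.641 mol/L.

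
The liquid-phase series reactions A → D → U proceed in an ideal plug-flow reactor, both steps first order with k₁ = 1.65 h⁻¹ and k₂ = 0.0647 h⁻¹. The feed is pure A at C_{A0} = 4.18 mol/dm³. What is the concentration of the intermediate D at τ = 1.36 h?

Solving the coupled first-order balances gives C_D(τ) = [k₁/(k₂−k₁)]·C_{A0}·(e^(−k₁τ) − e^(−k₂τ)).
e^(−k₁τ) = e^(−1.65×1.36) = e^(−2.244) = 0.1060; e^(−k₂τ) = e^(−0.08799) = 0.9158.
C_D = 1.65×4.18/(0.0647−1.65) × (0.1060−0.9158) = (-4.351)×(-0.8097) = 3.523 mol/dm³.

3.52 mol/dm³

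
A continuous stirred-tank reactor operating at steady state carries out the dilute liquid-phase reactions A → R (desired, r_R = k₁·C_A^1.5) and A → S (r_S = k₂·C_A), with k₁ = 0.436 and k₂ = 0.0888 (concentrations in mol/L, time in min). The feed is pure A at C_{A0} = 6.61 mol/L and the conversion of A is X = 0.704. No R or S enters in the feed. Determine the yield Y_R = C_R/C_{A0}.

0.615

Exit C_A = C_{A0}(1−X) = 6.61×0.296 = 1.957 mol/L.
A CSTR operates uniformly at the exit composition, giving r_R = 1.193 and r_S = 0.1737 (each k·C_A^n at C_A = 1.957).
Fraction of consumed A going to R: r_R/(r_R+r_S) = 0.8729.
C_R = 0.8729·C_{A0}·X = 0.8729×6.61×0.704 = 4.06 mol/L; Y_R = C_R/C_{A0} = 0.615.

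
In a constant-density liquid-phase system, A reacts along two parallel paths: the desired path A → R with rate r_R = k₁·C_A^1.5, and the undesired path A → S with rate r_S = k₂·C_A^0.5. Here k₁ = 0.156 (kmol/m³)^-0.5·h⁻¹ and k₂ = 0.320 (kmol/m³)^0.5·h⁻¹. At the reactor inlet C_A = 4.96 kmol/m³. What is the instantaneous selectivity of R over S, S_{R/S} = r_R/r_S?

S_{R/S} = r_R/r_S = (k₁·C_A^1.5)/(k₂·C_A^0.5) = (k₁/k₂)·C_A.
= (0.156×4.960^1.5) / (0.320×4.960^0.5) = 1.723/0.7127 = 2.42.

2.42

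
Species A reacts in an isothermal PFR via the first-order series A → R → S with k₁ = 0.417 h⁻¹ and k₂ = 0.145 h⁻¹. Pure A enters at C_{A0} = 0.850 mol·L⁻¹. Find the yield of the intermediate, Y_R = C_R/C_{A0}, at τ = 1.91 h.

Solving the coupled first-order balances gives C_R(τ) = [k₁/(k₂−k₁)]·C_{A0}·(e^(−k₁τ) − e^(−k₂τ)).
e^(−k₁τ) = e^(−0.417×1.91) = e^(−0.7965) = 0.4509; e^(−k₂τ) = e^(−0.2769) = 0.7581.
C_R = 0.417×0.850/(0.145−0.417) × (0.4509−0.7581) = (-1.303)×(-0.3072) = 0.4003 mol·L⁻¹.
Y_R = C_R/C_{A0} = 0.4003/0.850 = 0.471.

0.471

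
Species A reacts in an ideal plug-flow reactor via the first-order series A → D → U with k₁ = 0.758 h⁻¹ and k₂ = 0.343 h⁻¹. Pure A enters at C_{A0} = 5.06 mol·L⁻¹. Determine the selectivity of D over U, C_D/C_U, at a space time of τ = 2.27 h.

The intermediate concentration in a first-order A→B→C sequence is C_D = k₁C_{A0}(e^(−k₁τ) − e^(−k₂τ))/(k₂−k₁).
e^(−k₁τ) = e^(−0.758×2.27) = e^(−1.721) = 0.1789; e^(−k₂τ) = e^(−0.7786) = 0.4590.
C_D = 0.758×5.06/(0.343−0.758) × (0.1789−0.4590) = (-9.242)×(-0.2801) = 2.589 mol·L⁻¹.
C_A = C_{A0}e^(−k₁τ) = 0.9055 mol·L⁻¹, so C_U = C_{A0}−C_A−C_D = 1.566 mol·L⁻¹; C_D/C_U = 1.65.

1.65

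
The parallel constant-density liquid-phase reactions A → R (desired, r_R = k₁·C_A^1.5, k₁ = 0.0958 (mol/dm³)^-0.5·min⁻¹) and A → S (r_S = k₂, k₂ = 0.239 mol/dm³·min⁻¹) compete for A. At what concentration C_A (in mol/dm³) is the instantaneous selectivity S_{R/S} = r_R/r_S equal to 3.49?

4.23 mol/dm³

S_{R/S} = (k₁/k₂)·C_A^1.5 ⇒ C_A = (S·k₂/k₁)^(1/1.5).
= (3.49×0.239/0.0958)^(0.6667) = (8.707)^(0.6667) = 4.23 mol/dm³.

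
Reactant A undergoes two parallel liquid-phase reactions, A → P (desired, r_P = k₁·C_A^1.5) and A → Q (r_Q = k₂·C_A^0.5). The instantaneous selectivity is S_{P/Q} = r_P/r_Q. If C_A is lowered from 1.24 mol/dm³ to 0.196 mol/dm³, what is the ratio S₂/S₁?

0.158

S_{P/Q} = (k₁/k₂)·C_A, so S₂/S₁ = (C_{A,2}/C_{A,1}).
= 0.196/1.24 = 0.158.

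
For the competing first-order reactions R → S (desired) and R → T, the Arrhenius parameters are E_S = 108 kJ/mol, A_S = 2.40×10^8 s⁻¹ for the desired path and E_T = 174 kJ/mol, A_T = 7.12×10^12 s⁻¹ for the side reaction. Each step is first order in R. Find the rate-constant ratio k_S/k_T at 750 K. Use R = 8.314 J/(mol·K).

1.33

Since both paths have the same order in R, the concentration cancels and S_{S/T} = k_S/k_T = (A_S/A_T)·exp[(E_T−E_S)/(RT)].
(E_T−E_S)/(RT) = (174−108)×10³/(8.314×750) = 66000/6236 = 10.58.
k_S/k_T = (2.40×10^8/7.12×10^12)·exp(10.58) = 3.371×10^-5 × 39520 = 1.33.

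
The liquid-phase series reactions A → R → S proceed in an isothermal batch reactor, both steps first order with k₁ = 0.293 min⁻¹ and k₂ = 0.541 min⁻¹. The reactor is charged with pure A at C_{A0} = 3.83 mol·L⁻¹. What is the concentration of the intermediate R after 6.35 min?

0.558 mol·L⁻¹

For first-order series with pure A initially, C_R(t) = k₁C_{A0}/(k₂−k₁)·(e^(−k₁t) − e^(−k₂t)).
e^(−k₁t) = e^(−0.293×6.35) = e^(−1.861) = 0.1556; e^(−k₂t) = e^(−3.435) = 0.03221.
C_R = 0.293×3.83/(0.541−0.293) × (0.1556−0.03221) = 4.525×0.1234 = 0.5583 mol·L⁻¹.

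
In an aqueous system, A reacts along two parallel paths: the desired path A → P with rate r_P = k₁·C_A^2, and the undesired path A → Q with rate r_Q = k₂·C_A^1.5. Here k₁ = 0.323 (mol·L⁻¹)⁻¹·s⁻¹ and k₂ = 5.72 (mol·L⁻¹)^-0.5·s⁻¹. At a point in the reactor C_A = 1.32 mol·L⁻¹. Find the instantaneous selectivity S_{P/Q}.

S_{P/Q} = r_P/r_Q = (k₁·C_A^2)/(k₂·C_A^1.5) = (k₁/k₂)·C_A^0.5.
= (0.323×1.320^2) / (5.72×1.320^1.5) = 0.5628/8.675 = 0.0649.

0.0649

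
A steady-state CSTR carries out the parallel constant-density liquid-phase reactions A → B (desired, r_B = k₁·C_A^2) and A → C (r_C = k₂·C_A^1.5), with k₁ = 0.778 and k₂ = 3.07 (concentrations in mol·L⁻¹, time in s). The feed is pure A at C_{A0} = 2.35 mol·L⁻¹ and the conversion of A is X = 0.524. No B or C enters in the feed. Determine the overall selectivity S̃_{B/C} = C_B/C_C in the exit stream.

0.268

Exit C_A = C_{A0}(1−X) = 2.35×0.476 = 1.119 mol·L⁻¹.
In a CSTR the entire volume is at exit conditions, so r_B = 0.778×1.119^2 = 0.9735 and r_C = 3.07×1.119^1.5 = 3.632.
Overall selectivity = C_B/C_C = r_Bτ/(r_Cτ) = r_B/r_C = 0.268.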